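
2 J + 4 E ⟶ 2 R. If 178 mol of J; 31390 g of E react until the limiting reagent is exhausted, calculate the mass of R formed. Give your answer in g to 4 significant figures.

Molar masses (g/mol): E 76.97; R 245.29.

43660 g

n(J) = 178.0 mol
n(E) = 31390 / 76.97 = 407.8 mol
n/ν for J = 178.0/2 = 89.00
n/ν for E = 407.8/4 = 102.0
Smallest n/ν is J → limiting reagent.
n(R) = (2/2) × 178.0 = 178.0 mol
mass = 178.0 × 245.29 = 43660 g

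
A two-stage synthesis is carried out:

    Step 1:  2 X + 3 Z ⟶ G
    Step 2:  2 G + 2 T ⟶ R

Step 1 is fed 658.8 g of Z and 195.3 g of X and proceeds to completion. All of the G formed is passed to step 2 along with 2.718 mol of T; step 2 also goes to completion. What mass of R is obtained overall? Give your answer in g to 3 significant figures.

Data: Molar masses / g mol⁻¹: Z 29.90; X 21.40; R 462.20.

628 g

Step 1:
n(Z) = 658.8 / 29.90 = 22.03 mol
n(X) = 195.3 / 21.40 = 9.126 mol
n/ν for Z = 22.03/3 = 7.343
n/ν for X = 9.126/2 = 4.563
Smallest n/ν is X → limiting reagent.
n(G) produced = (1/2) × 9.126 = 4.563 mol
Step 2:
n(G) available = 4.563 mol
n(T) = 2.718 mol
n/ν for G = 4.563/2 = 2.282
n/ν for T = 2.718/2 = 1.359
Smallest n/ν is T → limiting reagent.
n(R) = (1/2) × 2.718 = 1.359 mol
mass = 1.359 × 462.20 = 628.1 g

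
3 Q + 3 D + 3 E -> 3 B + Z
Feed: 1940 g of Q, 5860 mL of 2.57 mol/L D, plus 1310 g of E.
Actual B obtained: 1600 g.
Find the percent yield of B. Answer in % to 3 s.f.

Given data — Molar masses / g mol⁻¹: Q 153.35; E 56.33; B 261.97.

n(Q) = 1940 / 153.35 = 12.65 mol
n(D) = 2.57 × 5860/1000 = 15.06 mol
n(E) = 1310 / 56.33 = 23.26 mol
n/ν for Q = 12.65/3 = 4.217
n/ν for D = 15.06/3 = 5.020
n/ν for E = 23.26/3 = 7.753
Smallest n/ν is Q → limiting reagent.
theoretical n(B) = (3/3) × 12.65 = 12.65 mol → 3314 g
% yield = 1600 / 3314 × 100 = 48.28 %

48.3 %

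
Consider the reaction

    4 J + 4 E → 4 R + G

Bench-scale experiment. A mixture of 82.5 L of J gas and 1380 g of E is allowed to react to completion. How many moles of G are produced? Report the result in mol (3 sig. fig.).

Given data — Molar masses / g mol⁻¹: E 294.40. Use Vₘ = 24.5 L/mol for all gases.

n(J) = 82.50 / 24.5 = 3.367 mol
n(E) = 1380 / 294.40 = 4.688 mol
n/ν for J = 3.367/4 = 0.8418
n/ν for E = 4.688/4 = 1.172
Smallest n/ν is J → limiting reagent.
n(G) = (1/4) × 3.367 = 0.8418 mol

0.842 mol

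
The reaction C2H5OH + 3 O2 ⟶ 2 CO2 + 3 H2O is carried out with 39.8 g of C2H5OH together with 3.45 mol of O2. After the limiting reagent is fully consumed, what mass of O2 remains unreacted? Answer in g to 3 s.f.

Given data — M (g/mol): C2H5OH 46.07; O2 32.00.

27.5 g

n(C2H5OH) = 39.80 / 46.07 = 0.8639 mol
n(O2) = 3.450 mol
n/ν for C2H5OH = 0.8639/1 = 0.8639
n/ν for O2 = 3.450/3 = 1.150
Smallest n/ν is C2H5OH → limiting reagent.
O2 consumed = (3/1) × 0.8639 = 2.592 mol
O2 remaining = 3.450 − 2.592 = 0.8580 mol
mass = 0.8580 × 32.00 = 27.46 g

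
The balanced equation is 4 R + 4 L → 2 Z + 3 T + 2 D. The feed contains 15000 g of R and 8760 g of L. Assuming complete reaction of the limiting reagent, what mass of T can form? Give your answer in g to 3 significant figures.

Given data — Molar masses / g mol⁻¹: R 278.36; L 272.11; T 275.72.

6660 g

n(R) = 15000 / 278.36 = 53.89 mol
n(L) = 8760 / 272.11 = 32.19 mol
n/ν → R: 13.47, L: 8.048; L is limiting.
n(T) = (3/4) × 32.19 = 24.14 mol
mass = 24.14 × 275.72 = 6656 g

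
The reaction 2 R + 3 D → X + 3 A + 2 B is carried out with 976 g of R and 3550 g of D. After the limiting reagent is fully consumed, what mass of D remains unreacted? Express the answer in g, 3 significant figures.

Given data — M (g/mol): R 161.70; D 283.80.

n(R) = 976.0 / 161.70 = 6.036 mol
n(D) = 3550 / 283.80 = 12.51 mol
n/ν for R = 6.036/2 = 3.018
n/ν for D = 12.51/3 = 4.170
Smallest n/ν is R → limiting reagent.
D consumed = (3/2) × 6.036 = 9.054 mol
D remaining = 12.51 − 9.054 = 3.456 mol
mass = 3.456 × 283.80 = 980.8 g

981 g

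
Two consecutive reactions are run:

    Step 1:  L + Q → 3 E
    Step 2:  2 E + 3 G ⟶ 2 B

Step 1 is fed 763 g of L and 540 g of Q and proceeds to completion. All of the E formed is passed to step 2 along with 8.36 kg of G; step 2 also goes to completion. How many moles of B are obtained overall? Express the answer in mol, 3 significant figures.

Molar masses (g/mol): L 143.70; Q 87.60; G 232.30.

Step 1:
n(L) = 763.0 / 143.70 = 5.310 mol
n(Q) = 540.0 / 87.60 = 6.164 mol
n/ν for L = 5.310/1 = 5.310
n/ν for Q = 6.164/1 = 6.164
Smallest n/ν is L → limiting reagent.
n(E) produced = (3/1) × 5.310 = 15.93 mol
Step 2:
n(E) available = 15.93 mol
n(G) = 8.360×1000 / 232.30 = 35.99 mol
n/ν for E = 15.93/2 = 7.965
n/ν for G = 35.99/3 = 12.00
Smallest n/ν is E → limiting reagent.
n(B) = (2/2) × 15.93 = 15.93 mol

15.9 mol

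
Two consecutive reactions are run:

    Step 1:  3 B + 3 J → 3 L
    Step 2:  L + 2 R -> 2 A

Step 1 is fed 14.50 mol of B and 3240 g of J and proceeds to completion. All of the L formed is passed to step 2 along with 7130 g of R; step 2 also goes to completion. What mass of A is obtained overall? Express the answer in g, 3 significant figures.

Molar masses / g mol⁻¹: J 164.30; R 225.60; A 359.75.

10400 g

Step 1:
n(B) = 14.50 mol
n(J) = 3240 / 164.30 = 19.72 mol
n/ν for B = 14.50/3 = 4.833
n/ν for J = 19.72/3 = 6.573
Smallest n/ν is B → limiting reagent.
n(L) produced = (3/3) × 14.50 = 14.50 mol
Step 2:
n(L) available = 14.50 mol
n(R) = 7130 / 225.60 = 31.60 mol
n/ν for L = 14.50/1 = 14.50
n/ν for R = 31.60/2 = 15.80
Smallest n/ν is L → limiting reagent.
n(A) = (2/1) × 14.50 = 29.00 mol
mass = 29.00 × 359.75 = 10430 g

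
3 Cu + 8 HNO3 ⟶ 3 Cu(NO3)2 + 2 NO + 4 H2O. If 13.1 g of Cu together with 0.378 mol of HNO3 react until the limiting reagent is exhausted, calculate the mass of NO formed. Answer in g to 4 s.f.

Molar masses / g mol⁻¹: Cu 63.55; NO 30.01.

2.836 g

n(Cu) = 13.10 / 63.55 = 0.2061 mol
n(HNO3) = 0.3780 mol
n/ν for Cu = 0.2061/3 = 0.06870
n/ν for HNO3 = 0.3780/8 = 0.04725
Smallest n/ν is HNO3 → limiting reagent.
n(NO) = (2/8) × 0.3780 = 0.09450 mol
mass = 0.09450 × 30.01 = 2.836 g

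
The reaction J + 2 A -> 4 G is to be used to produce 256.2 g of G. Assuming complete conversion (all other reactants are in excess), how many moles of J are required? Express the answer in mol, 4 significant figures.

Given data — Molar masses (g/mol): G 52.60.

n(G) = 256.2 / 52.60 = 4.871 mol
n(J) = (1/4) × 4.871 = 1.218 mol

1.218 mol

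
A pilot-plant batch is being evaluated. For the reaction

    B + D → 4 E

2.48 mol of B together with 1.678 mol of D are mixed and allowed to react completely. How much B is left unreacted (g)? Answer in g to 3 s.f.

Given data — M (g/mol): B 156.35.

125 g

n(B) = 2.480 mol
n(D) = 1.678 mol
n/ν for B = 2.480/1 = 2.480
n/ν for D = 1.678/1 = 1.678
Smallest n/ν is D → limiting reagent.
B consumed = (1/1) × 1.678 = 1.678 mol
B remaining = 2.480 − 1.678 = 0.8020 mol
mass = 0.8020 × 156.35 = 125.4 g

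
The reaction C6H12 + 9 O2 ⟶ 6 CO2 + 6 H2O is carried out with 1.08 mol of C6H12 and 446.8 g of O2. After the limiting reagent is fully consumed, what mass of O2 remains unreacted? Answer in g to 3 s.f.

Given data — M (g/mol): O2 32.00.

136 g

n(C6H12) = 1.080 mol
n(O2) = 446.8 / 32.00 = 13.96 mol
n/ν for C6H12 = 1.080/1 = 1.080
n/ν for O2 = 13.96/9 = 1.551
Smallest n/ν is C6H12 → limiting reagent.
O2 consumed = (9/1) × 1.080 = 9.720 mol
O2 remaining = 13.96 − 9.720 = 4.240 mol
mass = 4.240 × 32.00 = 135.7 g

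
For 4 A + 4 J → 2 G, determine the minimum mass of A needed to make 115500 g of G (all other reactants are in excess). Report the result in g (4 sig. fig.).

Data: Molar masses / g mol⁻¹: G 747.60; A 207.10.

n(G) = 115500 / 747.60 = 154.5 mol
n(A) = (4/2) × 154.5 = 309.0 mol
mass = 309.0 × 207.10 = 63990 g

63990 g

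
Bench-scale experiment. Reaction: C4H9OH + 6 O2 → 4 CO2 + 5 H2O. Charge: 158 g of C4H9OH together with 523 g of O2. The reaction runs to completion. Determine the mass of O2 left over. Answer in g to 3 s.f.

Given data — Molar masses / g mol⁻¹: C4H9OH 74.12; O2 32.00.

n(C4H9OH) = 158.0 / 74.12 = 2.132 mol
n(O2) = 523.0 / 32.00 = 16.34 mol
n/ν → C4H9OH: 2.132, O2: 2.723; C4H9OH is limiting.
O2 consumed = (6/1) × 2.132 = 12.79 mol
O2 remaining = 16.34 − 12.79 = 3.550 mol
mass = 3.550 × 32.00 = 113.6 g

114 g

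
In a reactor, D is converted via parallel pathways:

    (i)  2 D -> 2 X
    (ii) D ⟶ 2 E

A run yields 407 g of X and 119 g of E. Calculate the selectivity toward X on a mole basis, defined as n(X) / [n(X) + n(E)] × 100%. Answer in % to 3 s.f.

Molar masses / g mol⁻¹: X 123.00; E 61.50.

n(X) = 407 / 123.00 = 3.309 mol
n(E) = 119 / 61.50 = 1.935 mol
selectivity = 3.309/(3.309+1.935) × 100 = 63.10 %

63.1 %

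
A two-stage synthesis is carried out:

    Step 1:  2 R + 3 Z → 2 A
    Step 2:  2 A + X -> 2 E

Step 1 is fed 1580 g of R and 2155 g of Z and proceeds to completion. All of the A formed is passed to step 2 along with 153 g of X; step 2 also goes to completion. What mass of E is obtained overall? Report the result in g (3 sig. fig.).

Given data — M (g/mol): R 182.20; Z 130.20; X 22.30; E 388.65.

3370 g

Step 1:
n(R) = 1580 / 182.20 = 8.672 mol
n(Z) = 2155 / 130.20 = 16.55 mol
n/ν for R = 8.672/2 = 4.336
n/ν for Z = 16.55/3 = 5.517
Smallest n/ν is R → limiting reagent.
n(A) produced = (2/2) × 8.672 = 8.672 mol
Step 2:
n(A) available = 8.672 mol
n(X) = 153.0 / 22.30 = 6.861 mol
n/ν for A = 8.672/2 = 4.336
n/ν for X = 6.861/1 = 6.861
Smallest n/ν is A → limiting reagent.
n(E) = (2/2) × 8.672 = 8.672 mol
mass = 8.672 × 388.65 = 3370 g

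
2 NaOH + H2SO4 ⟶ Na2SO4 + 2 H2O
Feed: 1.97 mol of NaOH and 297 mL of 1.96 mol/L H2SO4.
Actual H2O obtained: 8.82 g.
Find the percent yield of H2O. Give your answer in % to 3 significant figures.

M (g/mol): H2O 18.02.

42.0 %

n(NaOH) = 1.970 mol
n(H2SO4) = 1.96 × 297.0/1000 = 0.5821 mol
n/ν for NaOH = 1.970/2 = 0.9850
n/ν for H2SO4 = 0.5821/1 = 0.5821
Smallest n/ν is H2SO4 → limiting reagent.
theoretical n(H2O) = (2/1) × 0.5821 = 1.164 mol → 20.98 g
% yield = 8.82 / 20.98 × 100 = 42.04 %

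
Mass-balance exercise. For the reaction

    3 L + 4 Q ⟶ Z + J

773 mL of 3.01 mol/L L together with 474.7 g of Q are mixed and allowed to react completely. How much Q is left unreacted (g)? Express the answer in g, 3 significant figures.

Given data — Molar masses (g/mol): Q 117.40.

110 g

n(L) = 3.01 × 773.0/1000 = 2.327 mol
n(Q) = 474.7 / 117.40 = 4.043 mol
n/ν for L = 2.327/3 = 0.7757
n/ν for Q = 4.043/4 = 1.011
Smallest n/ν is L → limiting reagent.
Q consumed = (4/3) × 2.327 = 3.103 mol
Q remaining = 4.043 − 3.103 = 0.9400 mol
mass = 0.9400 × 117.40 = 110.4 g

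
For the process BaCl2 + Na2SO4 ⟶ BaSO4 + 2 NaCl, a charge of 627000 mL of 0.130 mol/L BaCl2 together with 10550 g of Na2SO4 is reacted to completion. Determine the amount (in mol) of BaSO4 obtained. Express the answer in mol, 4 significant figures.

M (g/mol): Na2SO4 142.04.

n(BaCl2) = 0.130 × 627000/1000 = 81.51 mol
n(Na2SO4) = 10550 / 142.04 = 74.27 mol
n/ν for BaCl2 = 81.51/1 = 81.51
n/ν for Na2SO4 = 74.27/1 = 74.27
Smallest n/ν is Na2SO4 → limiting reagent.
n(BaSO4) = (1/1) × 74.27 = 74.27 mol

74.27 mol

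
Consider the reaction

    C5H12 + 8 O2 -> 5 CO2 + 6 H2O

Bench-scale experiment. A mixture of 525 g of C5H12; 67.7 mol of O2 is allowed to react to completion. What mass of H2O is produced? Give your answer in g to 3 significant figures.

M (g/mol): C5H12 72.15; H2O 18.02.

n(C5H12) = 525.0 / 72.15 = 7.277 mol
n(O2) = 67.70 mol
n/ν for C5H12 = 7.277/1 = 7.277
n/ν for O2 = 67.70/8 = 8.463
Smallest n/ν is C5H12 → limiting reagent.
n(H2O) = (6/1) × 7.277 = 43.66 mol
mass = 43.66 × 18.02 = 786.8 g

787 g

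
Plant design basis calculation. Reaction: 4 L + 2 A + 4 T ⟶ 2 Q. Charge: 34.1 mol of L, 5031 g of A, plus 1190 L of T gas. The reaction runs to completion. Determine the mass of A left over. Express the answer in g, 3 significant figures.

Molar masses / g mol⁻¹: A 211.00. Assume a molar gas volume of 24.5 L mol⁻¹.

1430 g

n(L) = 34.10 mol
n(A) = 5031 / 211.00 = 23.84 mol
n(T) = 1190 / 24.5 = 48.57 mol
n/ν → L: 8.525, A: 11.92, T: 12.14; L is limiting.
A consumed = (2/4) × 34.10 = 17.05 mol
A remaining = 23.84 − 17.05 = 6.790 mol
mass = 6.790 × 211.00 = 1433 g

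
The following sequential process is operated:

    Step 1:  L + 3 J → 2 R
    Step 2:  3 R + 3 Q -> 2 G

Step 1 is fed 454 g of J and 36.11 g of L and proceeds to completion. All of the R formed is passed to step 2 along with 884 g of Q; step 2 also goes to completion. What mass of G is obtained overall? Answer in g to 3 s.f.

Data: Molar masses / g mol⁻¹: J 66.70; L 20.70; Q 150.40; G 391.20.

910 g

Step 1:
n(J) = 454.0 / 66.70 = 6.807 mol
n(L) = 36.11 / 20.70 = 1.744 mol
n/ν for J = 6.807/3 = 2.269
n/ν for L = 1.744/1 = 1.744
Smallest n/ν is L → limiting reagent.
n(R) produced = (2/1) × 1.744 = 3.488 mol
Step 2:
n(R) available = 3.488 mol
n(Q) = 884.0 / 150.40 = 5.878 mol
n/ν for R = 3.488/3 = 1.163
n/ν for Q = 5.878/3 = 1.959
Smallest n/ν is R → limiting reagent.
n(G) = (2/3) × 3.488 = 2.325 mol
mass = 2.325 × 391.20 = 909.5 g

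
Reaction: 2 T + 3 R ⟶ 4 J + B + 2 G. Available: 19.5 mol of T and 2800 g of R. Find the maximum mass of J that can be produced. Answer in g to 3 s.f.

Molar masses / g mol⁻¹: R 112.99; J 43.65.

n(T) = 19.50 mol
n(R) = 2800 / 112.99 = 24.78 mol
n/ν → T: 9.750, R: 8.260; R is limiting.
n(J) = (4/3) × 24.78 = 33.04 mol
mass = 33.04 × 43.65 = 1442 g

1440 g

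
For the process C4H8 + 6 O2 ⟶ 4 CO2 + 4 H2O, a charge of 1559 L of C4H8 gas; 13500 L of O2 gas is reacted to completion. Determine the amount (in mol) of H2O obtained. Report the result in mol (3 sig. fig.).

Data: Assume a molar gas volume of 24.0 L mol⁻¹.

n(C4H8) = 1559 / 24.0 = 64.96 mol
n(O2) = 13500 / 24.0 = 562.5 mol
n/ν → C4H8: 64.96, O2: 93.75; C4H8 is limiting.
n(H2O) = (4/1) × 64.96 = 259.8 mol

260 mol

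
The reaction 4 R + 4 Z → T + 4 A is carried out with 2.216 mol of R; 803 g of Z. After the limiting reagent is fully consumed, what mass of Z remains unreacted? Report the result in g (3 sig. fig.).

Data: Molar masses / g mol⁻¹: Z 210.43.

337 g

n(R) = 2.216 mol
n(Z) = 803.0 / 210.43 = 3.816 mol
n/ν for R = 2.216/4 = 0.5540
n/ν for Z = 3.816/4 = 0.9540
Smallest n/ν is R → limiting reagent.
Z consumed = (4/4) × 2.216 = 2.216 mol
Z remaining = 3.816 − 2.216 = 1.600 mol
mass = 1.600 × 210.43 = 336.7 g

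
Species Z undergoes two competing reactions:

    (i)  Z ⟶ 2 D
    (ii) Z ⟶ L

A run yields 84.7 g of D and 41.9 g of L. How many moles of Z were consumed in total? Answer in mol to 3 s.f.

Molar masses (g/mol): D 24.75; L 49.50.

n(D) = 84.7 / 24.75 = 3.422 mol
n(L) = 41.9 / 49.50 = 0.8465 mol
n(Z) via (i) = (1/2)×3.422 = 1.711 mol
n(Z) via (ii) = (1/1)×0.8465 = 0.8465 mol
total n(Z) = 1.711 + 0.8465 = 2.558 mol

2.56 mol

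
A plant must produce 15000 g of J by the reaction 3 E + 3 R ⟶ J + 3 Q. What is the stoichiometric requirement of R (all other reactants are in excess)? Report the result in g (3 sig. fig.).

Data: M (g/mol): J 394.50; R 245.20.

n(J) = 15000 / 394.50 = 38.02 mol
n(R) = (3/1) × 38.02 = 114.1 mol
mass = 114.1 × 245.20 = 27980 g

28000 g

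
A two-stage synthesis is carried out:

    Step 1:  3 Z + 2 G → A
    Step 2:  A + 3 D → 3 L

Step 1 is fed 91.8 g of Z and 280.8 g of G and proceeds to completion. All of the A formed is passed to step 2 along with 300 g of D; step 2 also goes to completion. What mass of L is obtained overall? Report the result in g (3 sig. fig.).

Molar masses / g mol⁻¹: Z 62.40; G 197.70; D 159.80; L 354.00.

521 g

Step 1:
n(Z) = 91.80 / 62.40 = 1.471 mol
n(G) = 280.8 / 197.70 = 1.420 mol
n/ν for Z = 1.471/3 = 0.4903
n/ν for G = 1.420/2 = 0.7100
Smallest n/ν is Z → limiting reagent.
n(A) produced = (1/3) × 1.471 = 0.4903 mol
Step 2:
n(A) available = 0.4903 mol
n(D) = 300.0 / 159.80 = 1.877 mol
n/ν for A = 0.4903/1 = 0.4903
n/ν for D = 1.877/3 = 0.6257
Smallest n/ν is A → limiting reagent.
n(L) = (3/1) × 0.4903 = 1.471 mol
mass = 1.471 × 354.00 = 520.7 g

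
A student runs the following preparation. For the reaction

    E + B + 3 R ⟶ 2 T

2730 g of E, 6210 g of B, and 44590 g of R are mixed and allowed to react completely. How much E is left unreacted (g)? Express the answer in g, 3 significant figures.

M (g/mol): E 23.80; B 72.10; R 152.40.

n(E) = 2730 / 23.80 = 114.7 mol
n(B) = 6210 / 72.10 = 86.13 mol
n(R) = 44590 / 152.40 = 292.6 mol
n/ν for E = 114.7/1 = 114.7
n/ν for B = 86.13/1 = 86.13
n/ν for R = 292.6/3 = 97.53
Smallest n/ν is B → limiting reagent.
E consumed = (1/1) × 86.13 = 86.13 mol
E remaining = 114.7 − 86.13 = 28.57 mol
mass = 28.57 × 23.80 = 680.0 g

680 g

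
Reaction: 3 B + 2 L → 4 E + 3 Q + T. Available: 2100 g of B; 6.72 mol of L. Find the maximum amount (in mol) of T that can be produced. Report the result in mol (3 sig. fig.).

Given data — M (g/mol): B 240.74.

2.91 mol

n(B) = 2100 / 240.74 = 8.723 mol
n(L) = 6.720 mol
n/ν for B = 8.723/3 = 2.908
n/ν for L = 6.720/2 = 3.360
Smallest n/ν is B → limiting reagent.
n(T) = (1/3) × 8.723 = 2.908 mol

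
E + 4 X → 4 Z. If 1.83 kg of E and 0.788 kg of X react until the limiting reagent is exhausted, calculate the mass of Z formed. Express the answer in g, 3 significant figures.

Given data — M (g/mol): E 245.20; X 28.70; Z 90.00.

n(E) = 1.830×1000 / 245.20 = 7.463 mol
n(X) = 0.7880×1000 / 28.70 = 27.46 mol
n/ν for E = 7.463/1 = 7.463
n/ν for X = 27.46/4 = 6.865
Smallest n/ν is X → limiting reagent.
n(Z) = (4/4) × 27.46 = 27.46 mol
mass = 27.46 × 90.00 = 2471 g

2470 g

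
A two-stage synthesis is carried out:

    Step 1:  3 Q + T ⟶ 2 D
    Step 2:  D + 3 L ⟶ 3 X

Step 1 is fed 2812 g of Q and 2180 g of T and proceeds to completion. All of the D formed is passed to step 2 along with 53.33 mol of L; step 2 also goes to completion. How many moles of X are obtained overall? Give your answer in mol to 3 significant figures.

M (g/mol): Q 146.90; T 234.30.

38.3 mol

Step 1:
n(Q) = 2812 / 146.90 = 19.14 mol
n(T) = 2180 / 234.30 = 9.304 mol
n/ν for Q = 19.14/3 = 6.380
n/ν for T = 9.304/1 = 9.304
Smallest n/ν is Q → limiting reagent.
n(D) produced = (2/3) × 19.14 = 12.76 mol
Step 2:
n(D) available = 12.76 mol
n(L) = 53.33 mol
n/ν for D = 12.76/1 = 12.76
n/ν for L = 53.33/3 = 17.78
Smallest n/ν is D → limiting reagent.
n(X) = (3/1) × 12.76 = 38.28 mol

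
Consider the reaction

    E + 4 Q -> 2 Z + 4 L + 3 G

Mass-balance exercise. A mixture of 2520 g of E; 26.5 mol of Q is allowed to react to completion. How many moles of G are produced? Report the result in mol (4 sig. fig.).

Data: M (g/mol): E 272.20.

n(E) = 2520 / 272.20 = 9.258 mol
n(Q) = 26.50 mol
n/ν for E = 9.258/1 = 9.258
n/ν for Q = 26.50/4 = 6.625
Smallest n/ν is Q → limiting reagent.
n(G) = (3/4) × 26.50 = 19.88 mol

19.88 mol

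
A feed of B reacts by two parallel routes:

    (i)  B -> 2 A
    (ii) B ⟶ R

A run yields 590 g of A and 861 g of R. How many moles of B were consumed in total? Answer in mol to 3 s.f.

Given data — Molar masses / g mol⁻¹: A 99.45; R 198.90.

n(A) = 590 / 99.45 = 5.933 mol
n(R) = 861 / 198.90 = 4.329 mol
n(B) via (i) = (1/2)×5.933 = 2.967 mol
n(B) via (ii) = (1/1)×4.329 = 4.329 mol
total n(B) = 2.967 + 4.329 = 7.296 mol

7.30 mol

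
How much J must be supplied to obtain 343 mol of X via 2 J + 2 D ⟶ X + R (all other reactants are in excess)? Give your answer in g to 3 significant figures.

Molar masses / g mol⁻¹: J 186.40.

n(X) = 343.0 mol
n(J) = (2/1) × 343.0 = 686.0 mol
mass = 686.0 × 186.40 = 127900 g

128000 g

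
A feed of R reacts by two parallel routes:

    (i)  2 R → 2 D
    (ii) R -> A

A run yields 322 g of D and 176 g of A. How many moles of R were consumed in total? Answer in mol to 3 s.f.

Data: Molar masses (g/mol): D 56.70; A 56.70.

8.78 mol

n(D) = 322 / 56.70 = 5.679 mol
n(A) = 176 / 56.70 = 3.104 mol
n(R) via (i) = (2/2)×5.679 = 5.679 mol
n(R) via (ii) = (1/1)×3.104 = 3.104 mol
total n(R) = 5.679 + 3.104 = 8.783 mol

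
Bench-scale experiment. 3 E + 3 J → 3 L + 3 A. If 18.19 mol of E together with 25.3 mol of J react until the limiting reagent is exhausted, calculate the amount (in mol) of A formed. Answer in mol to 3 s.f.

n(E) = 18.19 mol
n(J) = 25.30 mol
n/ν → E: 6.063, J: 8.433; E is limiting.
n(A) = (3/3) × 18.19 = 18.19 mol

18.2 mol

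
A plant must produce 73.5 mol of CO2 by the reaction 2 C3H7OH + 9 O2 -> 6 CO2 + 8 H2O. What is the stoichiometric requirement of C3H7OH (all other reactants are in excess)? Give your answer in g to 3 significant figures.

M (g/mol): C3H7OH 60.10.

1470 g

n(CO2) = 73.50 mol
n(C3H7OH) = (2/6) × 73.50 = 24.50 mol
mass = 24.50 × 60.10 = 1472 g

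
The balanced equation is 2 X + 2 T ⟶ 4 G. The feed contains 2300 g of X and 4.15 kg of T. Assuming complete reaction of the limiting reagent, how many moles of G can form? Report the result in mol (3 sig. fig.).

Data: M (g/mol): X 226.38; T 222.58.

20.3 mol

n(X) = 2300 / 226.38 = 10.16 mol
n(T) = 4.150×1000 / 222.58 = 18.64 mol
n/ν → X: 5.080, T: 9.320; X is limiting.
n(G) = (4/2) × 10.16 = 20.32 mol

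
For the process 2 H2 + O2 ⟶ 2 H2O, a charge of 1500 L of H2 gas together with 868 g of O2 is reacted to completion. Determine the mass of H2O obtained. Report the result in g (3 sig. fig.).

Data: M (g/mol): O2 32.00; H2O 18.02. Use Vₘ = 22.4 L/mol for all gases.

978 g

n(H2) = 1500 / 22.4 = 66.96 mol
n(O2) = 868.0 / 32.00 = 27.13 mol
n/ν → H2: 33.48, O2: 27.13; O2 is limiting.
n(H2O) = (2/1) × 27.13 = 54.26 mol
mass = 54.26 × 18.02 = 977.8 g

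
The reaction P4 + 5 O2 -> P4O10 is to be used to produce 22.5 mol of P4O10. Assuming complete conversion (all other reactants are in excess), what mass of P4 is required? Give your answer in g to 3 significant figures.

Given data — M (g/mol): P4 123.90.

2790 g

n(P4O10) = 22.50 mol
n(P4) = (1/1) × 22.50 = 22.50 mol
mass = 22.50 × 123.90 = 2788 g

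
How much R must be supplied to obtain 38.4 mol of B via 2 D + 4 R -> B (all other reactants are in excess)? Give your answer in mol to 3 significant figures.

154 mol

n(B) = 38.40 mol
n(R) = (4/1) × 38.40 = 153.6 mol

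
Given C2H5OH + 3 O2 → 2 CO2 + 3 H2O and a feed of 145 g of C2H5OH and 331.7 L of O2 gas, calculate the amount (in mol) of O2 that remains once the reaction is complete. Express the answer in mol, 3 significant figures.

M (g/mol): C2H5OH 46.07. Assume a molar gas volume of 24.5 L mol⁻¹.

n(C2H5OH) = 145.0 / 46.07 = 3.147 mol
n(O2) = 331.7 / 24.5 = 13.54 mol
n/ν → C2H5OH: 3.147, O2: 4.513; C2H5OH is limiting.
O2 consumed = (3/1) × 3.147 = 9.441 mol
O2 remaining = 13.54 − 9.441 = 4.099 mol

4.10 mol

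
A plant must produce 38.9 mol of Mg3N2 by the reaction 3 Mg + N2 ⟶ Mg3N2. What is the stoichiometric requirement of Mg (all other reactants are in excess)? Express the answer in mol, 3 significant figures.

n(Mg3N2) = 38.90 mol
n(Mg) = (3/1) × 38.90 = 116.7 mol

117 mol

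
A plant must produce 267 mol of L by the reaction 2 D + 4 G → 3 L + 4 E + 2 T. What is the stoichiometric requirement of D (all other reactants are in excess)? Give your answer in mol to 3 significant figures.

178 mol

n(L) = 267.0 mol
n(D) = (2/3) × 267.0 = 178.0 mol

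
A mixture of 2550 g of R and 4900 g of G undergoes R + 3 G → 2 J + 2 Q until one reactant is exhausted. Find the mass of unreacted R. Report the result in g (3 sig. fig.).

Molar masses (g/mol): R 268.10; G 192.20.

272 g

n(R) = 2550 / 268.10 = 9.511 mol
n(G) = 4900 / 192.20 = 25.49 mol
n/ν for R = 9.511/1 = 9.511
n/ν for G = 25.49/3 = 8.497
Smallest n/ν is G → limiting reagent.
R consumed = (1/3) × 25.49 = 8.497 mol
R remaining = 9.511 − 8.497 = 1.014 mol
mass = 1.014 × 268.10 = 271.9 g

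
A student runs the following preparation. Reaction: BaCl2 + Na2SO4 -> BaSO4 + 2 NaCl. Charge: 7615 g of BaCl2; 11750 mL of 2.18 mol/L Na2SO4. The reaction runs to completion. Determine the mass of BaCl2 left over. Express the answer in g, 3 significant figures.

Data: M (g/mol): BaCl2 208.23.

n(BaCl2) = 7615 / 208.23 = 36.57 mol
n(Na2SO4) = 2.18 × 11750/1000 = 25.62 mol
n/ν for BaCl2 = 36.57/1 = 36.57
n/ν for Na2SO4 = 25.62/1 = 25.62
Smallest n/ν is Na2SO4 → limiting reagent.
BaCl2 consumed = (1/1) × 25.62 = 25.62 mol
BaCl2 remaining = 36.57 − 25.62 = 10.95 mol
mass = 10.95 × 208.23 = 2280 g

2280 g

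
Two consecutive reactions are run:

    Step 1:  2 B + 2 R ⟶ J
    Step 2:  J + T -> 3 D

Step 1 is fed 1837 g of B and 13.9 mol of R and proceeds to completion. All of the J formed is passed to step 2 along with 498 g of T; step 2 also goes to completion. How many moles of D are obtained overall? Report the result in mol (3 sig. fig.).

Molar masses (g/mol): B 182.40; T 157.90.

Step 1:
n(B) = 1837 / 182.40 = 10.07 mol
n(R) = 13.90 mol
n/ν → B: 5.035, R: 6.950; B is limiting.
n(J) produced = (1/2) × 10.07 = 5.035 mol
Step 2:
n(J) available = 5.035 mol
n(T) = 498.0 / 157.90 = 3.154 mol
n/ν → J: 5.035, T: 3.154; T is limiting.
n(D) = (3/1) × 3.154 = 9.462 mol

9.46 mol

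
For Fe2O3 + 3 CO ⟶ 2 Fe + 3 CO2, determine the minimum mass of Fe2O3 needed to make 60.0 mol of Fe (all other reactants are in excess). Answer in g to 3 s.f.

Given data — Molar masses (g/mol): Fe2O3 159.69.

n(Fe) = 60.00 mol
n(Fe2O3) = (1/2) × 60.00 = 30.00 mol
mass = 30.00 × 159.69 = 4791 g

4790 g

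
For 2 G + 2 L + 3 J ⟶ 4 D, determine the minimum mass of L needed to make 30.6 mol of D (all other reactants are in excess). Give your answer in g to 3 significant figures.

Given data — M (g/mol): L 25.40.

389 g

n(D) = 30.60 mol
n(L) = (2/4) × 30.60 = 15.30 mol
mass = 15.30 × 25.40 = 388.6 g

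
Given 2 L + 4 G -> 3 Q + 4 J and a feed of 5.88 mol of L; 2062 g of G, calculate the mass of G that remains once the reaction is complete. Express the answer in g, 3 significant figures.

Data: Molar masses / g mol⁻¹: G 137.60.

n(L) = 5.880 mol
n(G) = 2062 / 137.60 = 14.99 mol
n/ν for L = 5.880/2 = 2.940
n/ν for G = 14.99/4 = 3.748
Smallest n/ν is L → limiting reagent.
G consumed = (4/2) × 5.880 = 11.76 mol
G remaining = 14.99 − 11.76 = 3.230 mol
mass = 3.230 × 137.60 = 444.4 g

444 g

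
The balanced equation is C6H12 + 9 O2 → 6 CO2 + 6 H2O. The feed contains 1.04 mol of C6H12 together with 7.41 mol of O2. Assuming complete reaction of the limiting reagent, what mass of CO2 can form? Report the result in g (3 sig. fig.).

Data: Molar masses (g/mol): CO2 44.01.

n(C6H12) = 1.040 mol
n(O2) = 7.410 mol
n/ν → C6H12: 1.040, O2: 0.8233; O2 is limiting.
n(CO2) = (6/9) × 7.410 = 4.940 mol
mass = 4.940 × 44.01 = 217.4 g

217 g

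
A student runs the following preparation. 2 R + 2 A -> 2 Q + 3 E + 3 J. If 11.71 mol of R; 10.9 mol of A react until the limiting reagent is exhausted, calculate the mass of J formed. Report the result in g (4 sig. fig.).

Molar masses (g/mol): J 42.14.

689.0 g

n(R) = 11.71 mol
n(A) = 10.90 mol
n/ν → R: 5.855, A: 5.450; A is limiting.
n(J) = (3/2) × 10.90 = 16.35 mol
mass = 16.35 × 42.14 = 689.0 g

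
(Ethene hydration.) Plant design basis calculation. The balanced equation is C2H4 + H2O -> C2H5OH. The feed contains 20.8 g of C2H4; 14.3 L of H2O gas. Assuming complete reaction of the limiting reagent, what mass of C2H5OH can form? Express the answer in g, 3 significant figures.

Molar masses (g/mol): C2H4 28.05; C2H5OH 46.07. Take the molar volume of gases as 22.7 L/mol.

n(C2H4) = 20.80 / 28.05 = 0.7415 mol
n(H2O) = 14.30 / 22.7 = 0.6300 mol
n/ν → C2H4: 0.7415, H2O: 0.6300; H2O is limiting.
n(C2H5OH) = (1/1) × 0.6300 = 0.6300 mol
mass = 0.6300 × 46.07 = 29.02 g

29.0 g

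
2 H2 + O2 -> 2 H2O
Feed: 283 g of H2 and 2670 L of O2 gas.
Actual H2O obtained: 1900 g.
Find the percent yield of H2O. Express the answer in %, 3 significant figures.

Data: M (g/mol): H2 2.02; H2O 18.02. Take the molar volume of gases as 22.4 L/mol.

n(H2) = 283.0 / 2.02 = 140.1 mol
n(O2) = 2670 / 22.4 = 119.2 mol
n/ν → H2: 70.05, O2: 119.2; H2 is limiting.
theoretical n(H2O) = (2/2) × 140.1 = 140.1 mol → 2525 g
% yield = 1900 / 2525 × 100 = 75.25 %

75.3 %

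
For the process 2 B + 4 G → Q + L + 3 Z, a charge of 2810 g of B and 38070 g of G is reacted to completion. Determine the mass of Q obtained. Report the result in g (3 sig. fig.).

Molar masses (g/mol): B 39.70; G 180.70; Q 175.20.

6200 g

n(B) = 2810 / 39.70 = 70.78 mol
n(G) = 38070 / 180.70 = 210.7 mol
n/ν for B = 70.78/2 = 35.39
n/ν for G = 210.7/4 = 52.68
Smallest n/ν is B → limiting reagent.
n(Q) = (1/2) × 70.78 = 35.39 mol
mass = 35.39 × 175.20 = 6200 g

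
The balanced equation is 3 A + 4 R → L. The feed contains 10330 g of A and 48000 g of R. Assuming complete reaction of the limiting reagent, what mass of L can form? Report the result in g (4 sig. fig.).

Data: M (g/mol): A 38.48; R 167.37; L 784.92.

56280 g

n(A) = 10330 / 38.48 = 268.5 mol
n(R) = 48000 / 167.37 = 286.8 mol
n/ν → A: 89.50, R: 71.70; R is limiting.
n(L) = (1/4) × 286.8 = 71.70 mol
mass = 71.70 × 784.92 = 56280 g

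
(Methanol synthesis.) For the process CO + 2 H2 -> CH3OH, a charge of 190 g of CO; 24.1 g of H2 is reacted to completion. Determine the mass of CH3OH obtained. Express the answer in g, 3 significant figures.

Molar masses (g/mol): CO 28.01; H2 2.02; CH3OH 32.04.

191 g

n(CO) = 190.0 / 28.01 = 6.783 mol
n(H2) = 24.10 / 2.02 = 11.93 mol
n/ν → CO: 6.783, H2: 5.965; H2 is limiting.
n(CH3OH) = (1/2) × 11.93 = 5.965 mol
mass = 5.965 × 32.04 = 191.1 g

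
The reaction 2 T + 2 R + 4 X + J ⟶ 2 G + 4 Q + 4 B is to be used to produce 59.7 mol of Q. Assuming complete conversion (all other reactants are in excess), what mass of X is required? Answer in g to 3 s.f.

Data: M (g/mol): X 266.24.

15900 g

n(Q) = 59.70 mol
n(X) = (4/4) × 59.70 = 59.70 mol
mass = 59.70 × 266.24 = 15890 g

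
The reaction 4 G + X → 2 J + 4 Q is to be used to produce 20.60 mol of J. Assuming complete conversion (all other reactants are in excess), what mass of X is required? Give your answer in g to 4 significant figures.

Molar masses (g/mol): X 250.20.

n(J) = 20.60 mol
n(X) = (1/2) × 20.60 = 10.30 mol
mass = 10.30 × 250.20 = 2577 g

2577 g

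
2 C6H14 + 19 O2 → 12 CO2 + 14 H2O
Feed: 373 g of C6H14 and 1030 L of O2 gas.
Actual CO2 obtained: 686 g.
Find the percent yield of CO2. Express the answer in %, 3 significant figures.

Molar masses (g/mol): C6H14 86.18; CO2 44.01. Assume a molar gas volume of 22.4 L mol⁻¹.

n(C6H14) = 373.0 / 86.18 = 4.328 mol
n(O2) = 1030 / 22.4 = 45.98 mol
n/ν for C6H14 = 4.328/2 = 2.164
n/ν for O2 = 45.98/19 = 2.420
Smallest n/ν is C6H14 → limiting reagent.
theoretical n(CO2) = (12/2) × 4.328 = 25.97 mol → 1143 g
% yield = 686 / 1143 × 100 = 60.02 %

60.0 %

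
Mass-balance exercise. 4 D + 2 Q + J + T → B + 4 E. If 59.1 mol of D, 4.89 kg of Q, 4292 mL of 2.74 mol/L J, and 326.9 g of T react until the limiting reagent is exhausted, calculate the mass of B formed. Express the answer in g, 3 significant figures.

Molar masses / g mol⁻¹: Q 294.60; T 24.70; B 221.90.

n(D) = 59.10 mol
n(Q) = 4.890×1000 / 294.60 = 16.60 mol
n(J) = 2.74 × 4292/1000 = 11.76 mol
n(T) = 326.9 / 24.70 = 13.23 mol
n/ν for D = 59.10/4 = 14.78
n/ν for Q = 16.60/2 = 8.300
n/ν for J = 11.76/1 = 11.76
n/ν for T = 13.23/1 = 13.23
Smallest n/ν is Q → limiting reagent.
n(B) = (1/2) × 16.60 = 8.300 mol
mass = 8.300 × 221.90 = 1842 g

1840 g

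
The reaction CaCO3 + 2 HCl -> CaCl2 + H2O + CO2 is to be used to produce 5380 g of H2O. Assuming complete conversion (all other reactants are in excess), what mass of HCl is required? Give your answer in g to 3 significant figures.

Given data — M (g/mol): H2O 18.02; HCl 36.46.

21800 g

n(H2O) = 5380 / 18.02 = 298.6 mol
n(HCl) = (2/1) × 298.6 = 597.2 mol
mass = 597.2 × 36.46 = 21770 g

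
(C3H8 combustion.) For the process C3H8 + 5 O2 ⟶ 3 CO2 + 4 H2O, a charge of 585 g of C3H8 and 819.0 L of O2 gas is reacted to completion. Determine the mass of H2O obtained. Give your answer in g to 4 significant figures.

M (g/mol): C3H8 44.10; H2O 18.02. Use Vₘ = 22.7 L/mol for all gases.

520.1 g

n(C3H8) = 585.0 / 44.10 = 13.27 mol
n(O2) = 819.0 / 22.7 = 36.08 mol
n/ν → C3H8: 13.27, O2: 7.216; O2 is limiting.
n(H2O) = (4/5) × 36.08 = 28.86 mol
mass = 28.86 × 18.02 = 520.1 g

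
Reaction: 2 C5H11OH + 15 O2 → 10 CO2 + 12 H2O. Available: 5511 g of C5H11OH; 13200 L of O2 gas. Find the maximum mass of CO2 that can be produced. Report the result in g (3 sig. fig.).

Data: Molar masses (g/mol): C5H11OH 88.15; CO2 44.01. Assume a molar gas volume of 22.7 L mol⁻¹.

13800 g

n(C5H11OH) = 5511 / 88.15 = 62.52 mol
n(O2) = 13200 / 22.7 = 581.5 mol
n/ν for C5H11OH = 62.52/2 = 31.26
n/ν for O2 = 581.5/15 = 38.77
Smallest n/ν is C5H11OH → limiting reagent.
n(CO2) = (10/2) × 62.52 = 312.6 mol
mass = 312.6 × 44.01 = 13760 g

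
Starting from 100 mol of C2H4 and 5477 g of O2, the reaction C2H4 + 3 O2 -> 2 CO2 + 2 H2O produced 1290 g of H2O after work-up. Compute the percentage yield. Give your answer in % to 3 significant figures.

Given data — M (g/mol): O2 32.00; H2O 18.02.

n(C2H4) = 100.0 mol
n(O2) = 5477 / 32.00 = 171.2 mol
n/ν for C2H4 = 100.0/1 = 100.0
n/ν for O2 = 171.2/3 = 57.07
Smallest n/ν is O2 → limiting reagent.
theoretical n(H2O) = (2/3) × 171.2 = 114.1 mol → 2056 g
% yield = 1290 / 2056 × 100 = 62.74 %

62.7 %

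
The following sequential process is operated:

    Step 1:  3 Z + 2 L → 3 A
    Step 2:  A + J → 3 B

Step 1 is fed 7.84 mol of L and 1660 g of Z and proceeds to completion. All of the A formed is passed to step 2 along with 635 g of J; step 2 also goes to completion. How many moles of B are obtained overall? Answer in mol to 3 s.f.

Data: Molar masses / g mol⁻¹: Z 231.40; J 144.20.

Step 1:
n(L) = 7.840 mol
n(Z) = 1660 / 231.40 = 7.174 mol
n/ν for L = 7.840/2 = 3.920
n/ν for Z = 7.174/3 = 2.391
Smallest n/ν is Z → limiting reagent.
n(A) produced = (3/3) × 7.174 = 7.174 mol
Step 2:
n(A) available = 7.174 mol
n(J) = 635.0 / 144.20 = 4.404 mol
n/ν for A = 7.174/1 = 7.174
n/ν for J = 4.404/1 = 4.404
Smallest n/ν is J → limiting reagent.
n(B) = (3/1) × 4.404 = 13.21 mol

13.2 mol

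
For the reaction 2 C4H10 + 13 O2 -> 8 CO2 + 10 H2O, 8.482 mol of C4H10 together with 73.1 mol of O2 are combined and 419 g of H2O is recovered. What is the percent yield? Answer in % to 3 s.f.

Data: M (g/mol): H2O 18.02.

n(C4H10) = 8.482 mol
n(O2) = 73.10 mol
n/ν → C4H10: 4.241, O2: 5.623; C4H10 is limiting.
theoretical n(H2O) = (10/2) × 8.482 = 42.41 mol → 764.2 g
% yield = 419 / 764.2 × 100 = 54.83 %

54.8 %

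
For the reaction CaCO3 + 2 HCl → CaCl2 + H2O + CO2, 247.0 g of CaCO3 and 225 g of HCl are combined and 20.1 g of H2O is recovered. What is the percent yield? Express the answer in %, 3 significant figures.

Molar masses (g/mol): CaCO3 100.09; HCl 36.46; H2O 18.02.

n(CaCO3) = 247.0 / 100.09 = 2.468 mol
n(HCl) = 225.0 / 36.46 = 6.171 mol
n/ν for CaCO3 = 2.468/1 = 2.468
n/ν for HCl = 6.171/2 = 3.086
Smallest n/ν is CaCO3 → limiting reagent.
theoretical n(H2O) = (1/1) × 2.468 = 2.468 mol → 44.47 g
% yield = 20.1 / 44.47 × 100 = 45.20 %

45.2 %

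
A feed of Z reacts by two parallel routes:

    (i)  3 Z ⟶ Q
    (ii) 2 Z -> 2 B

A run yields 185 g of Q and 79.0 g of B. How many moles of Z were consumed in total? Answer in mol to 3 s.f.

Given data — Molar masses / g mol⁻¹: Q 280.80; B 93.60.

n(Q) = 185 / 280.80 = 0.6588 mol
n(B) = 79.0 / 93.60 = 0.8440 mol
n(Z) via (i) = (3/1)×0.6588 = 1.976 mol
n(Z) via (ii) = (2/2)×0.8440 = 0.8440 mol
total n(Z) = 1.976 + 0.8440 = 2.820 mol

2.82 mol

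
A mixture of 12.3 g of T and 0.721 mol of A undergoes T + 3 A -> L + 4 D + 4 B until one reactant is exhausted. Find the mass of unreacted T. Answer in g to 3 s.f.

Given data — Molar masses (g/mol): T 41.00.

n(T) = 12.30 / 41.00 = 0.3000 mol
n(A) = 0.7210 mol
n/ν for T = 0.3000/1 = 0.3000
n/ν for A = 0.7210/3 = 0.2403
Smallest n/ν is A → limiting reagent.
T consumed = (1/3) × 0.7210 = 0.2403 mol
T remaining = 0.3000 − 0.2403 = 0.05970 mol
mass = 0.05970 × 41.00 = 2.448 g

2.45 g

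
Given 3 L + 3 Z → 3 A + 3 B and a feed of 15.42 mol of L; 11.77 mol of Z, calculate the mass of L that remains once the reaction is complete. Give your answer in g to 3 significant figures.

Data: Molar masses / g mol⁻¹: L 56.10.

205 g

n(L) = 15.42 mol
n(Z) = 11.77 mol
n/ν → L: 5.140, Z: 3.923; Z is limiting.
L consumed = (3/3) × 11.77 = 11.77 mol
L remaining = 15.42 − 11.77 = 3.650 mol
mass = 3.650 × 56.10 = 204.8 g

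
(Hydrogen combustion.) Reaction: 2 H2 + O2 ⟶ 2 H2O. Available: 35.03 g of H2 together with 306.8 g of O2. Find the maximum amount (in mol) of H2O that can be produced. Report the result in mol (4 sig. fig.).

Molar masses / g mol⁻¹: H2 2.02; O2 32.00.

n(H2) = 35.03 / 2.02 = 17.34 mol
n(O2) = 306.8 / 32.00 = 9.588 mol
n/ν for H2 = 17.34/2 = 8.670
n/ν for O2 = 9.588/1 = 9.588
Smallest n/ν is H2 → limiting reagent.
n(H2O) = (2/2) × 17.34 = 17.34 mol

17.34 mol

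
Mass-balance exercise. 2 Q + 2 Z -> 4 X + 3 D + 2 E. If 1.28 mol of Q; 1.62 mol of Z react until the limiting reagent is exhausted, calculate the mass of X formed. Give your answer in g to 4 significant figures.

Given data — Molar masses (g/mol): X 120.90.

309.5 g

n(Q) = 1.280 mol
n(Z) = 1.620 mol
n/ν for Q = 1.280/2 = 0.6400
n/ν for Z = 1.620/2 = 0.8100
Smallest n/ν is Q → limiting reagent.
n(X) = (4/2) × 1.280 = 2.560 mol
mass = 2.560 × 120.90 = 309.5 g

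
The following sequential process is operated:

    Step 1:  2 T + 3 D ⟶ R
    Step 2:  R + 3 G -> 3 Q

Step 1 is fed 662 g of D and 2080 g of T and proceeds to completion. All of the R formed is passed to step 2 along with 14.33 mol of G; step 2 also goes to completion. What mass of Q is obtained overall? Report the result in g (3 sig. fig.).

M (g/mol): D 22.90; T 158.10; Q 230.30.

Step 1:
n(D) = 662.0 / 22.90 = 28.91 mol
n(T) = 2080 / 158.10 = 13.16 mol
n/ν for D = 28.91/3 = 9.637
n/ν for T = 13.16/2 = 6.580
Smallest n/ν is T → limiting reagent.
n(R) produced = (1/2) × 13.16 = 6.580 mol
Step 2:
n(R) available = 6.580 mol
n(G) = 14.33 mol
n/ν for R = 6.580/1 = 6.580
n/ν for G = 14.33/3 = 4.777
Smallest n/ν is G → limiting reagent.
n(Q) = (3/3) × 14.33 = 14.33 mol
mass = 14.33 × 230.30 = 3300 g

3300 g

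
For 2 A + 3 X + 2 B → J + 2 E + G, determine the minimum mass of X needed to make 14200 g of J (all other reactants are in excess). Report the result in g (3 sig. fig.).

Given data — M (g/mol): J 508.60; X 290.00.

n(J) = 14200 / 508.60 = 27.92 mol
n(X) = (3/1) × 27.92 = 83.76 mol
mass = 83.76 × 290.00 = 24290 g

24300 g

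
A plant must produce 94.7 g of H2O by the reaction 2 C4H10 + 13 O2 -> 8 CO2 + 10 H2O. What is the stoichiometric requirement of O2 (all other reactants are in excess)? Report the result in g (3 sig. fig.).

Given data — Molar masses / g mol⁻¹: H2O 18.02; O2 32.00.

n(H2O) = 94.7 / 18.02 = 5.255 mol
n(O2) = (13/10) × 5.255 = 6.832 mol
mass = 6.832 × 32.00 = 218.6 g

219 g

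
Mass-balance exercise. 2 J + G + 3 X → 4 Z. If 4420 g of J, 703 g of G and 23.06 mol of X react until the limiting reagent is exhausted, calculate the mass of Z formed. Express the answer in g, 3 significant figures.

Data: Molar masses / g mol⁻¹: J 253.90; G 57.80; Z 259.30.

n(J) = 4420 / 253.90 = 17.41 mol
n(G) = 703.0 / 57.80 = 12.16 mol
n(X) = 23.06 mol
n/ν → J: 8.705, G: 12.16, X: 7.687; X is limiting.
n(Z) = (4/3) × 23.06 = 30.75 mol
mass = 30.75 × 259.30 = 7973 g

7970 g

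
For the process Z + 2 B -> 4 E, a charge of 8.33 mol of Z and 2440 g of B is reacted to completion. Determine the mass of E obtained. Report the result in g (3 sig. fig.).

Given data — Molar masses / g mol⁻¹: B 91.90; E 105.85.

n(Z) = 8.330 mol
n(B) = 2440 / 91.90 = 26.55 mol
n/ν for Z = 8.330/1 = 8.330
n/ν for B = 26.55/2 = 13.28
Smallest n/ν is Z → limiting reagent.
n(E) = (4/1) × 8.330 = 33.32 mol
mass = 33.32 × 105.85 = 3527 g

3530 g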